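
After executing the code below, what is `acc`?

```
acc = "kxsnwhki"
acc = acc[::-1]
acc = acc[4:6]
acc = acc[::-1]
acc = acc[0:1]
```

's'

reverse → 'ikhwnsxk'
slice [4:6] → 'ns'
reverse → 'sn'
slice [0:1] → 's'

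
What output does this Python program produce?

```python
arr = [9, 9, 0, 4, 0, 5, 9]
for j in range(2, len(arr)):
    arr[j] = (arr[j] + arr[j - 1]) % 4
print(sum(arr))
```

j=2: arr[2] = (0+9)%4 = 1 → [9, 9, 1, 4, 0, 5, 9]
j=3: arr[3] = (4+1)%4 = 1 → [9, 9, 1, 1, 0, 5, 9]
j=4: arr[4] = (0+1)%4 = 1 → [9, 9, 1, 1, 1, 5, 9]
j=5: arr[5] = (5+1)%4 = 2 → [9, 9, 1, 1, 1, 2, 9]
j=6: arr[6] = (9+2)%4 = 3 → [9, 9, 1, 1, 1, 2, 3]
sum = 26

26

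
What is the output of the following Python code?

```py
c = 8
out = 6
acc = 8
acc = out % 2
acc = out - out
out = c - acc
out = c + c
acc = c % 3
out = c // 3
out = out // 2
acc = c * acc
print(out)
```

1

acc = 6%2 = 0
acc = 6-6 = 0
out = 8-0 = 8
out = 8+8 = 16
acc = 8%3 = 2
out = 8//3 = 2
out = 2//2 = 1
acc = 8*2 = 16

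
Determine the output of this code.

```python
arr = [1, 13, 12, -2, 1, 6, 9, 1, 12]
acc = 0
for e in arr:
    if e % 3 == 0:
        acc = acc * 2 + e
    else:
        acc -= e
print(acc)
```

e=1: not %3==0, acc = 0-1 = -1
e=13: not %3==0, acc = (-1)-13 = -14
e=12: %3==0, acc = (-14)*2+12 = -16
e=-2: not %3==0, acc = (-16)-(-2) = -14
e=1: not %3==0, acc = (-14)-1 = -15
e=6: %3==0, acc = (-15)*2+6 = -24
e=9: %3==0, acc = (-24)*2+9 = -39
e=1: not %3==0, acc = (-39)-1 = -40
e=12: %3==0, acc = (-40)*2+12 = -68

-68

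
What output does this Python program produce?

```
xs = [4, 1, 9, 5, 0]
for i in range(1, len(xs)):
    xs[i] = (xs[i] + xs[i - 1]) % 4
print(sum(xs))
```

13

i=1: xs[1] = (1+4)%4 = 1 → [4, 1, 9, 5, 0]
i=2: xs[2] = (9+1)%4 = 2 → [4, 1, 2, 5, 0]
i=3: xs[3] = (5+2)%4 = 3 → [4, 1, 2, 3, 0]
i=4: xs[4] = (0+3)%4 = 3 → [4, 1, 2, 3, 3]
sum = 13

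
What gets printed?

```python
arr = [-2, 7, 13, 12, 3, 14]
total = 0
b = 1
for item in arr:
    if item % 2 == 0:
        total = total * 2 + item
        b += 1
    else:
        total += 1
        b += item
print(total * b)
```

1080

item=-2: even, total = 0*2+(-2) = -2; b=2
item=7: not even, total = (-2)+1 = -1; b=9
item=13: not even, total = (-1)+1 = 0; b=22
item=12: even, total = 0*2+12 = 12; b=23
item=3: not even, total = 12+1 = 13; b=26
item=14: even, total = 13*2+14 = 40; b=27
total*b = 40*27 = 1080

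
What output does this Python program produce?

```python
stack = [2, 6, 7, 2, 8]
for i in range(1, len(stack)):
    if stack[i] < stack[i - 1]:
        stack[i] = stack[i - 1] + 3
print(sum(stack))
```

38

i=1: 6>=2, unchanged → [2, 6, 7, 2, 8]
i=2: 7>=6, unchanged → [2, 6, 7, 2, 8]
i=3: 2<7, stack[3] = 7+3 = 10 → [2, 6, 7, 10, 8]
i=4: 8<10, stack[4] = 10+3 = 13 → [2, 6, 7, 10, 13]
sum = 38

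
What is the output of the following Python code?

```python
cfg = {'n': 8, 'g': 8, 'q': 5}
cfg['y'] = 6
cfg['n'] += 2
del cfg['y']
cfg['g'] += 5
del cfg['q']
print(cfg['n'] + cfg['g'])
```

cfg['y'] = 6 → {'n': 8, 'g': 8, 'q': 5, 'y': 6}
cfg['n'] = 8+2 = 10 → {'n': 10, 'g': 8, 'q': 5, 'y': 6}
del 'y' → {'n': 10, 'g': 8, 'q': 5}
cfg['g'] = 8+5 = 13 → {'n': 10, 'g': 13, 'q': 5}
del 'q' → {'n': 10, 'g': 13}
cfg['n']+cfg['g'] = 10+13 = 23

23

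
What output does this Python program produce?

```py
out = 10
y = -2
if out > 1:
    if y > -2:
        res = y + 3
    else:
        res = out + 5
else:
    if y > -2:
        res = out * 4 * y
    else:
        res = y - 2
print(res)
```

out=10, y=-2
out > 1 is True; y > -2 is False
→ res = out + 5 = 15

15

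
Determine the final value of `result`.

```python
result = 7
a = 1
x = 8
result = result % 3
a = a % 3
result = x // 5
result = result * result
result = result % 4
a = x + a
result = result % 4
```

1

result = 7%3 = 1
a = 1%3 = 1
result = 8//5 = 1
result = 1*1 = 1
result = 1%4 = 1
a = 8+1 = 9
result = 1%4 = 1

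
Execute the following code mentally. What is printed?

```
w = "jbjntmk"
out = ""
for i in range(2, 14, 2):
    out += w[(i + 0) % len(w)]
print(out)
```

i=2: add w[2]='j' → 'j'
i=4: add w[4]='t' → 'jt'
i=6: add w[6]='k' → 'jtk'
i=8: add w[1]='b' → 'jtkb'
i=10: add w[3]='n' → 'jtkbn'
i=12: add w[5]='m' → 'jtkbnm'

jtkbnm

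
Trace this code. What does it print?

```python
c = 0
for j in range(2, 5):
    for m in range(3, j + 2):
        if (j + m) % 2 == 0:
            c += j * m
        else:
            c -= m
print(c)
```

j=2,m=3: odd sum, c = 0-3 = -3
j=3,m=3: even sum, c = (-3)+9 = 6
j=3,m=4: odd sum, c = 6-4 = 2
j=4,m=3: odd sum, c = 2-3 = -1
j=4,m=4: even sum, c = (-1)+16 = 15
j=4,m=5: odd sum, c = 15-5 = 10

10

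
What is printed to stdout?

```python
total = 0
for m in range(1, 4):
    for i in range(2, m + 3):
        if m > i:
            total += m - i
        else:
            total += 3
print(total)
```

m=1,i=2: not 1>2, total = 0+3 = 3
m=1,i=3: not 1>3, total = 3+3 = 6
m=2,i=2: not 2>2, total = 6+3 = 9
m=2,i=3: not 2>3, total = 9+3 = 12
m=2,i=4: not 2>4, total = 12+3 = 15
m=3,i=2: 3>2, total = 15+1 = 16
m=3,i=3: not 3>3, total = 16+3 = 19
m=3,i=4: not 3>4, total = 19+3 = 22
m=3,i=5: not 3>5, total = 22+3 = 25

25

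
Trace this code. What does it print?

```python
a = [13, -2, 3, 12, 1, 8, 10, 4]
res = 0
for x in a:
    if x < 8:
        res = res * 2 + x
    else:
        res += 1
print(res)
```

x=13: not <8, res = 0+1 = 1
x=-2: <8, res = 1*2+(-2) = 0
x=3: <8, res = 0*2+3 = 3
x=12: not <8, res = 3+1 = 4
x=1: <8, res = 4*2+1 = 9
x=8: not <8, res = 9+1 = 10
x=10: not <8, res = 10+1 = 11
x=4: <8, res = 11*2+4 = 26

26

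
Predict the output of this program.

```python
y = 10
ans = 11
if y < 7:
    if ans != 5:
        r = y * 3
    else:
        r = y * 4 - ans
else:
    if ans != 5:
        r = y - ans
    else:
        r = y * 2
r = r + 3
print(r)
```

y=10, ans=11
y < 7 is False; ans != 5 is True
→ r = y - ans = -1
r = (-1)+3 = 2

2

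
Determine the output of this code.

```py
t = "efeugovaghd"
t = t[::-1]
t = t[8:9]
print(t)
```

e

reverse → 'dhgavoguefe'
slice [8:9] → 'e'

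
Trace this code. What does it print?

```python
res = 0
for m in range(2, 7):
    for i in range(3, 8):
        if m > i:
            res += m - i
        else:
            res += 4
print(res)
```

86

m=2,i=3: not 2>3, res = 0+4 = 4
m=2,i=4: not 2>4, res = 4+4 = 8
m=2,i=5: not 2>5, res = 8+4 = 12
m=2,i=6: not 2>6, res = 12+4 = 16
m=2,i=7: not 2>7, res = 16+4 = 20
m=3,i=3: not 3>3, res = 20+4 = 24
m=3,i=4: not 3>4, res = 24+4 = 28
m=3,i=5: not 3>5, res = 28+4 = 32
m=3,i=6: not 3>6, res = 32+4 = 36
m=3,i=7: not 3>7, res = 36+4 = 40
m=4,i=3: 4>3, res = 40+1 = 41
m=4,i=4: not 4>4, res = 41+4 = 45
m=4,i=5: not 4>5, res = 45+4 = 49
m=4,i=6: not 4>6, res = 49+4 = 53
m=4,i=7: not 4>7, res = 53+4 = 57
m=5,i=3: 5>3, res = 57+2 = 59
m=5,i=4: 5>4, res = 59+1 = 60
m=5,i=5: not 5>5, res = 60+4 = 64
m=5,i=6: not 5>6, res = 64+4 = 68
m=5,i=7: not 5>7, res = 68+4 = 72
m=6,i=3: 6>3, res = 72+3 = 75
m=6,i=4: 6>4, res = 75+2 = 77
m=6,i=5: 6>5, res = 77+1 = 78
m=6,i=6: not 6>6, res = 78+4 = 82
m=6,i=7: not 6>7, res = 82+4 = 86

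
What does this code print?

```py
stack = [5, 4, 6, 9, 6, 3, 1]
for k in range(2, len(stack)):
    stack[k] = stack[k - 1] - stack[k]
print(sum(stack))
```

-62

k=2: stack[2] = 4-6 = -2 → [5, 4, -2, 9, 6, 3, 1]
k=3: stack[3] = (-2)-9 = -11 → [5, 4, -2, -11, 6, 3, 1]
k=4: stack[4] = (-11)-6 = -17 → [5, 4, -2, -11, -17, 3, 1]
k=5: stack[5] = (-17)-3 = -20 → [5, 4, -2, -11, -17, -20, 1]
k=6: stack[6] = (-20)-1 = -21 → [5, 4, -2, -11, -17, -20, -21]
sum = -62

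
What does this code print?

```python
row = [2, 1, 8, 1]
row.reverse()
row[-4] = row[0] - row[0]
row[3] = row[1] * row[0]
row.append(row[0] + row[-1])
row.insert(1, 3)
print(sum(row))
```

12

reverse → [1, 8, 1, 2]
row[-4] = row[0]-row[0] = 1-1 = 0 → [0, 8, 1, 2]
row[3] = row[1]*row[0] = 8*0 = 0 → [0, 8, 1, 0]
append row[0]+row[-1] = 0+0 = 0 → [0, 8, 1, 0, 0]
insert 3 at 1 → [0, 3, 8, 1, 0, 0]
sum = 12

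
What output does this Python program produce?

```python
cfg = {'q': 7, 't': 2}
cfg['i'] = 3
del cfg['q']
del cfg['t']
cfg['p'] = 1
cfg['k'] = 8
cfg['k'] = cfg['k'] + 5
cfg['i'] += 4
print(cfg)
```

{'i': 7, 'p': 1, 'k': 13}

cfg['i'] = 3 → {'q': 7, 't': 2, 'i': 3}
del 'q' → {'t': 2, 'i': 3}
del 't' → {'i': 3}
cfg['p'] = 1 → {'i': 3, 'p': 1}
cfg['k'] = 8 → {'i': 3, 'p': 1, 'k': 8}
cfg['k'] = cfg['k']+5 = 13 → {'i': 3, 'p': 1, 'k': 13}
cfg['i'] = 3+4 = 7 → {'i': 7, 'p': 1, 'k': 13}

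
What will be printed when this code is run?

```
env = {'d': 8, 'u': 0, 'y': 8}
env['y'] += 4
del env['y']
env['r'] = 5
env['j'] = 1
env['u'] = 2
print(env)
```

{'d': 8, 'u': 2, 'r': 5, 'j': 1}

env['y'] = 8+4 = 12 → {'d': 8, 'u': 0, 'y': 12}
del 'y' → {'d': 8, 'u': 0}
env['r'] = 5 → {'d': 8, 'u': 0, 'r': 5}
env['j'] = 1 → {'d': 8, 'u': 0, 'r': 5, 'j': 1}
env['u'] = 2 → {'d': 8, 'u': 2, 'r': 5, 'j': 1}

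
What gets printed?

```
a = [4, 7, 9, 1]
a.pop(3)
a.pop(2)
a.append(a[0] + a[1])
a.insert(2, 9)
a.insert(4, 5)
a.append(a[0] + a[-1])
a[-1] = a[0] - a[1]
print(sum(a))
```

pop(3) removes 1 → [4, 7, 9]
pop(2) removes 9 → [4, 7]
append a[0]+a[1] = 4+7 = 11 → [4, 7, 11]
insert 9 at 2 → [4, 7, 9, 11]
insert 5 at 4 → [4, 7, 9, 11, 5]
append a[0]+a[-1] = 4+5 = 9 → [4, 7, 9, 11, 5, 9]
a[-1] = a[0]-a[1] = 4-7 = -3 → [4, 7, 9, 11, 5, -3]
sum = 33

33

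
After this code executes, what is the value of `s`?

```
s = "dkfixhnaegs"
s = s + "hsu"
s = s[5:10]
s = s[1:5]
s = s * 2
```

'naegnaeg'

+ 'hsu' → 'dkfixhnaegshsu'
slice [5:10] → 'hnaeg'
slice [1:5] → 'naeg'
repeat ×2 → 'naegnaeg'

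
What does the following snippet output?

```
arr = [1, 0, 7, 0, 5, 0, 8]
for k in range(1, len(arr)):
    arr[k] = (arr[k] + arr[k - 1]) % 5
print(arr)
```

k=1: arr[1] = (0+1)%5 = 1 → [1, 1, 7, 0, 5, 0, 8]
k=2: arr[2] = (7+1)%5 = 3 → [1, 1, 3, 0, 5, 0, 8]
k=3: arr[3] = (0+3)%5 = 3 → [1, 1, 3, 3, 5, 0, 8]
k=4: arr[4] = (5+3)%5 = 3 → [1, 1, 3, 3, 3, 0, 8]
k=5: arr[5] = (0+3)%5 = 3 → [1, 1, 3, 3, 3, 3, 8]
k=6: arr[6] = (8+3)%5 = 1 → [1, 1, 3, 3, 3, 3, 1]

[1, 1, 3, 3, 3, 3, 1]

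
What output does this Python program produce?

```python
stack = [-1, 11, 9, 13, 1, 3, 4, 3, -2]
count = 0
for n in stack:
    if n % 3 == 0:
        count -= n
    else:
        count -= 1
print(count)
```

n=-1: not %3==0, count = 0-1 = -1
n=11: not %3==0, count = (-1)-1 = -2
n=9: %3==0, count = (-2)-9 = -11
n=13: not %3==0, count = (-11)-1 = -12
n=1: not %3==0, count = (-12)-1 = -13
n=3: %3==0, count = (-13)-3 = -16
n=4: not %3==0, count = (-16)-1 = -17
n=3: %3==0, count = (-17)-3 = -20
n=-2: not %3==0, count = (-20)-1 = -21

-21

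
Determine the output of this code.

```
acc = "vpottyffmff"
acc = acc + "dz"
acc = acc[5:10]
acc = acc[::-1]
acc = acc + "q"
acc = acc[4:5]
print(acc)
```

y

+ 'dz' → 'vpottyffmffdz'
slice [5:10] → 'yffmf'
reverse → 'fmffy'
+ 'q' → 'fmffyq'
slice [4:5] → 'y'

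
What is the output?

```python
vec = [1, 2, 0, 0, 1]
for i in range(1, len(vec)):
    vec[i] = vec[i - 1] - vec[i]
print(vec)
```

[1, -1, -1, -1, -2]

i=1: vec[1] = 1-2 = -1 → [1, -1, 0, 0, 1]
i=2: vec[2] = (-1)-0 = -1 → [1, -1, -1, 0, 1]
i=3: vec[3] = (-1)-0 = -1 → [1, -1, -1, -1, 1]
i=4: vec[4] = (-1)-1 = -2 → [1, -1, -1, -1, -2]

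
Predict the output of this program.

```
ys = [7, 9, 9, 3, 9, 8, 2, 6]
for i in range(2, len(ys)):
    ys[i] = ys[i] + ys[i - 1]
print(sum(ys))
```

i=2: ys[2] = 9+9 = 18 → [7, 9, 18, 3, 9, 8, 2, 6]
i=3: ys[3] = 3+18 = 21 → [7, 9, 18, 21, 9, 8, 2, 6]
i=4: ys[4] = 9+21 = 30 → [7, 9, 18, 21, 30, 8, 2, 6]
i=5: ys[5] = 8+30 = 38 → [7, 9, 18, 21, 30, 38, 2, 6]
i=6: ys[6] = 2+38 = 40 → [7, 9, 18, 21, 30, 38, 40, 6]
i=7: ys[7] = 6+40 = 46 → [7, 9, 18, 21, 30, 38, 40, 46]
sum = 209

209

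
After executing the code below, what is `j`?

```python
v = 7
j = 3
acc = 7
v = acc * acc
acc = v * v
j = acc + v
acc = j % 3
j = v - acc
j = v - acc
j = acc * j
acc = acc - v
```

v = 7*7 = 49
acc = 49*49 = 2401
j = 2401+49 = 2450
acc = 2450%3 = 2
j = 49-2 = 47
j = 49-2 = 47
j = 2*47 = 94
acc = 2-49 = -47

94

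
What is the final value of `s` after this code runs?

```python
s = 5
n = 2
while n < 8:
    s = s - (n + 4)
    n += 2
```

n=2: s = 5-6 = -1
n=4: s = (-1)-8 = -9
n=6: s = (-9)-10 = -19

-19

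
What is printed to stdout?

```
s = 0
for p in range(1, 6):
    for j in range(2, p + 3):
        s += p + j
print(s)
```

145

p=1,j=2: s = 0+3 = 3
p=1,j=3: s = 3+4 = 7
p=2,j=2: s = 7+4 = 11
p=2,j=3: s = 11+5 = 16
p=2,j=4: s = 16+6 = 22
p=3,j=2: s = 22+5 = 27
p=3,j=3: s = 27+6 = 33
p=3,j=4: s = 33+7 = 40
p=3,j=5: s = 40+8 = 48
p=4,j=2: s = 48+6 = 54
p=4,j=3: s = 54+7 = 61
p=4,j=4: s = 61+8 = 69
p=4,j=5: s = 69+9 = 78
p=4,j=6: s = 78+10 = 88
p=5,j=2: s = 88+7 = 95
p=5,j=3: s = 95+8 = 103
p=5,j=4: s = 103+9 = 112
p=5,j=5: s = 112+10 = 122
p=5,j=6: s = 122+11 = 133
p=5,j=7: s = 133+12 = 145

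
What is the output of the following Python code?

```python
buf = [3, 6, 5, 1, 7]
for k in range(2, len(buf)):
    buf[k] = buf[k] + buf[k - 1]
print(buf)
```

k=2: buf[2] = 5+6 = 11 → [3, 6, 11, 1, 7]
k=3: buf[3] = 1+11 = 12 → [3, 6, 11, 12, 7]
k=4: buf[4] = 7+12 = 19 → [3, 6, 11, 12, 19]

[3, 6, 11, 12, 19]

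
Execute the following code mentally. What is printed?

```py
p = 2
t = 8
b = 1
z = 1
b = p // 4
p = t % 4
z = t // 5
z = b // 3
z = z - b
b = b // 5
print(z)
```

b = 2//4 = 0
p = 8%4 = 0
z = 8//5 = 1
z = 0//3 = 0
z = 0-0 = 0
b = 0//5 = 0

0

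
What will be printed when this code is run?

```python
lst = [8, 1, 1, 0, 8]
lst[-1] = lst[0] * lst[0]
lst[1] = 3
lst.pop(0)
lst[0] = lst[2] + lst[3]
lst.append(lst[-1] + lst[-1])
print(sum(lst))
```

257

lst[-1] = lst[0]*lst[0] = 8*8 = 64 → [8, 1, 1, 0, 64]
lst[1] = 3 → [8, 3, 1, 0, 64]
pop(0) removes 8 → [3, 1, 0, 64]
lst[0] = lst[2]+lst[3] = 0+64 = 64 → [64, 1, 0, 64]
append lst[-1]+lst[-1] = 64+64 = 128 → [64, 1, 0, 64, 128]
sum = 257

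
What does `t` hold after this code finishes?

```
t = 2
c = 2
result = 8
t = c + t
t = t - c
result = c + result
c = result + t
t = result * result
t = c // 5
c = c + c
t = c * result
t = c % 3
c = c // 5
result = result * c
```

0

t = 2+2 = 4
t = 4-2 = 2
result = 2+8 = 10
c = 10+2 = 12
t = 10*10 = 100
t = 12//5 = 2
c = 12+12 = 24
t = 24*10 = 240
t = 24%3 = 0
c = 24//5 = 4
result = 10*4 = 40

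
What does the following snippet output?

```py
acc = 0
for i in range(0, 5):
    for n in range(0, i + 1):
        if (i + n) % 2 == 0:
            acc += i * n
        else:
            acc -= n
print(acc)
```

i=0,n=0: even sum, acc = 0+0 = 0
i=1,n=0: odd sum, acc = 0-0 = 0
i=1,n=1: even sum, acc = 0+1 = 1
i=2,n=0: even sum, acc = 1+0 = 1
i=2,n=1: odd sum, acc = 1-1 = 0
i=2,n=2: even sum, acc = 0+4 = 4
i=3,n=0: odd sum, acc = 4-0 = 4
i=3,n=1: even sum, acc = 4+3 = 7
i=3,n=2: odd sum, acc = 7-2 = 5
i=3,n=3: even sum, acc = 5+9 = 14
i=4,n=0: even sum, acc = 14+0 = 14
i=4,n=1: odd sum, acc = 14-1 = 13
i=4,n=2: even sum, acc = 13+8 = 21
i=4,n=3: odd sum, acc = 21-3 = 18
i=4,n=4: even sum, acc = 18+16 = 34

34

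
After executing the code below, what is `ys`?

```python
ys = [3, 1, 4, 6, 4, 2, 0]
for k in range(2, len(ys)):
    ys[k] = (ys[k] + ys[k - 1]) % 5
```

k=2: ys[2] = (4+1)%5 = 0 → [3, 1, 0, 6, 4, 2, 0]
k=3: ys[3] = (6+0)%5 = 1 → [3, 1, 0, 1, 4, 2, 0]
k=4: ys[4] = (4+1)%5 = 0 → [3, 1, 0, 1, 0, 2, 0]
k=5: ys[5] = (2+0)%5 = 2 → [3, 1, 0, 1, 0, 2, 0]
k=6: ys[6] = (0+2)%5 = 2 → [3, 1, 0, 1, 0, 2, 2]

[3, 1, 0, 1, 0, 2, 2]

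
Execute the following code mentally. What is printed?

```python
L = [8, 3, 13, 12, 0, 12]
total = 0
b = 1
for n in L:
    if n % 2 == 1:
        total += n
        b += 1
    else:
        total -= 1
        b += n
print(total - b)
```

n=8: not odd, total = 0-1 = -1; b=9
n=3: odd, total = (-1)+3 = 2; b=10
n=13: odd, total = 2+13 = 15; b=11
n=12: not odd, total = 15-1 = 14; b=23
n=0: not odd, total = 14-1 = 13; b=23
n=12: not odd, total = 13-1 = 12; b=35
total-b = 12-35 = -23

-23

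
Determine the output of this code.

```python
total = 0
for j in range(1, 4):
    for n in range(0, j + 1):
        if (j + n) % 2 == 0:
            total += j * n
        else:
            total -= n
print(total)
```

14

j=1,n=0: odd sum, total = 0-0 = 0
j=1,n=1: even sum, total = 0+1 = 1
j=2,n=0: even sum, total = 1+0 = 1
j=2,n=1: odd sum, total = 1-1 = 0
j=2,n=2: even sum, total = 0+4 = 4
j=3,n=0: odd sum, total = 4-0 = 4
j=3,n=1: even sum, total = 4+3 = 7
j=3,n=2: odd sum, total = 7-2 = 5
j=3,n=3: even sum, total = 5+9 = 14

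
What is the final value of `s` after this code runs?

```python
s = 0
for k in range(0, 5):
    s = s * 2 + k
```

k=0: s = 0*2+0 = 0
k=1: s = 0*2+1 = 1
k=2: s = 1*2+2 = 4
k=3: s = 4*2+3 = 11
k=4: s = 11*2+4 = 26

26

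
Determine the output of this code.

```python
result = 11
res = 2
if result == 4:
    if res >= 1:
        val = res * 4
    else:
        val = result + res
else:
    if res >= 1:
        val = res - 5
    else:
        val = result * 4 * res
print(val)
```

-3

result=11, res=2
result == 4 is False; res >= 1 is True
→ val = res - 5 = -3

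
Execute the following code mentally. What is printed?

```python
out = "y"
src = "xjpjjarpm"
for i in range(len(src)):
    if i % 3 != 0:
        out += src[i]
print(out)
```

yjpjapm

i=0: skip
i=1: add 'j' → 'yj'
i=2: add 'p' → 'yjp'
i=3: skip
i=4: add 'j' → 'yjpj'
i=5: add 'a' → 'yjpja'
i=6: skip
i=7: add 'p' → 'yjpjap'
i=8: add 'm' → 'yjpjapm'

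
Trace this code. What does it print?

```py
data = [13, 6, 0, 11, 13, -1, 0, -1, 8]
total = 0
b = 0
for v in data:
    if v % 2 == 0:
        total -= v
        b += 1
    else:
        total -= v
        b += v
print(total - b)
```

v=13: not even, total = 0-13 = -13; b=13
v=6: even, total = (-13)-6 = -19; b=14
v=0: even, total = (-19)-0 = -19; b=15
v=11: not even, total = (-19)-11 = -30; b=26
v=13: not even, total = (-30)-13 = -43; b=39
v=-1: not even, total = (-43)-(-1) = -42; b=38
v=0: even, total = (-42)-0 = -42; b=39
v=-1: not even, total = (-42)-(-1) = -41; b=38
v=8: even, total = (-41)-8 = -49; b=39
total-b = (-49)-39 = -88

-88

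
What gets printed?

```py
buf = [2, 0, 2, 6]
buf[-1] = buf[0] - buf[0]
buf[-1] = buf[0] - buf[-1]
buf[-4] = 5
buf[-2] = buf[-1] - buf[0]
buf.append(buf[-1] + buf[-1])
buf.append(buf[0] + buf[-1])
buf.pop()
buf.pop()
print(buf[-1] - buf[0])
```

-3

buf[-1] = buf[0]-buf[0] = 2-2 = 0 → [2, 0, 2, 0]
buf[-1] = buf[0]-buf[-1] = 2-0 = 2 → [2, 0, 2, 2]
buf[-4] = 5 → [5, 0, 2, 2]
buf[-2] = buf[-1]-buf[0] = 2-5 = -3 → [5, 0, -3, 2]
append buf[-1]+buf[-1] = 2+2 = 4 → [5, 0, -3, 2, 4]
append buf[0]+buf[-1] = 5+4 = 9 → [5, 0, -3, 2, 4, 9]
pop() removes 9 → [5, 0, -3, 2, 4]
pop() removes 4 → [5, 0, -3, 2]
buf[-1]-buf[0] = 2-5 = -3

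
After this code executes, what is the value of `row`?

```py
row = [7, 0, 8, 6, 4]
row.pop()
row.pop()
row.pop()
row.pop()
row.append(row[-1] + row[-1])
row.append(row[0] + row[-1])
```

[7, 14, 21]

pop() removes 4 → [7, 0, 8, 6]
pop() removes 6 → [7, 0, 8]
pop() removes 8 → [7, 0]
pop() removes 0 → [7]
append row[-1]+row[-1] = 7+7 = 14 → [7, 14]
append row[0]+row[-1] = 7+14 = 21 → [7, 14, 21]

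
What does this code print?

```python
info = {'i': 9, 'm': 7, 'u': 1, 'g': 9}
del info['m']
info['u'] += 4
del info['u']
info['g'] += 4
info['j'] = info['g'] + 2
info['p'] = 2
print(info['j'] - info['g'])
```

del 'm' → {'i': 9, 'u': 1, 'g': 9}
info['u'] = 1+4 = 5 → {'i': 9, 'u': 5, 'g': 9}
del 'u' → {'i': 9, 'g': 9}
info['g'] = 9+4 = 13 → {'i': 9, 'g': 13}
info['j'] = info['g']+2 = 15 → {'i': 9, 'g': 13, 'j': 15}
info['p'] = 2 → {'i': 9, 'g': 13, 'j': 15, 'p': 2}
info['j']-info['g'] = 15-13 = 2

2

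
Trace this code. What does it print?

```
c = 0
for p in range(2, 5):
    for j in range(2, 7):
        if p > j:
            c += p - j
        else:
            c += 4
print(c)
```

52

p=2,j=2: not 2>2, c = 0+4 = 4
p=2,j=3: not 2>3, c = 4+4 = 8
p=2,j=4: not 2>4, c = 8+4 = 12
p=2,j=5: not 2>5, c = 12+4 = 16
p=2,j=6: not 2>6, c = 16+4 = 20
p=3,j=2: 3>2, c = 20+1 = 21
p=3,j=3: not 3>3, c = 21+4 = 25
p=3,j=4: not 3>4, c = 25+4 = 29
p=3,j=5: not 3>5, c = 29+4 = 33
p=3,j=6: not 3>6, c = 33+4 = 37
p=4,j=2: 4>2, c = 37+2 = 39
p=4,j=3: 4>3, c = 39+1 = 40
p=4,j=4: not 4>4, c = 40+4 = 44
p=4,j=5: not 4>5, c = 44+4 = 48
p=4,j=6: not 4>6, c = 48+4 = 52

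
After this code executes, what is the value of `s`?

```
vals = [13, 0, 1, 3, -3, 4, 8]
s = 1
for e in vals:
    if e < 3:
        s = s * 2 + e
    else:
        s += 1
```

19

e=13: not <3, s = 1+1 = 2
e=0: <3, s = 2*2+0 = 4
e=1: <3, s = 4*2+1 = 9
e=3: not <3, s = 9+1 = 10
e=-3: <3, s = 10*2+(-3) = 17
e=4: not <3, s = 17+1 = 18
e=8: not <3, s = 18+1 = 19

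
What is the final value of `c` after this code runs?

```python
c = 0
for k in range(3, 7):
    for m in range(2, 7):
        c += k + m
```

k=3,m=2: c = 0+5 = 5
k=3,m=3: c = 5+6 = 11
k=3,m=4: c = 11+7 = 18
k=3,m=5: c = 18+8 = 26
k=3,m=6: c = 26+9 = 35
k=4,m=2: c = 35+6 = 41
k=4,m=3: c = 41+7 = 48
k=4,m=4: c = 48+8 = 56
k=4,m=5: c = 56+9 = 65
k=4,m=6: c = 65+10 = 75
k=5,m=2: c = 75+7 = 82
k=5,m=3: c = 82+8 = 90
k=5,m=4: c = 90+9 = 99
k=5,m=5: c = 99+10 = 109
k=5,m=6: c = 109+11 = 120
k=6,m=2: c = 120+8 = 128
k=6,m=3: c = 128+9 = 137
k=6,m=4: c = 137+10 = 147
k=6,m=5: c = 147+11 = 158
k=6,m=6: c = 158+12 = 170

170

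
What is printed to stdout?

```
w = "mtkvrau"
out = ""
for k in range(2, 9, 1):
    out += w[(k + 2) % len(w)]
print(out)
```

raumtkv

k=2: add w[4]='r' → 'r'
k=3: add w[5]='a' → 'ra'
k=4: add w[6]='u' → 'rau'
k=5: add w[0]='m' → 'raum'
k=6: add w[1]='t' → 'raumt'
k=7: add w[2]='k' → 'raumtk'
k=8: add w[3]='v' → 'raumtkv'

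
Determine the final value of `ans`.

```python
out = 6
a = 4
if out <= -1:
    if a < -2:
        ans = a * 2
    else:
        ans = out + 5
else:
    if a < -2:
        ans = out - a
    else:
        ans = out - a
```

2

out=6, a=4
out <= -1 is False; a < -2 is False
→ ans = out - a = 2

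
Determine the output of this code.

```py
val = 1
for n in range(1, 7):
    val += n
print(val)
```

n=1: val = 1+1 = 2
n=2: val = 2+2 = 4
n=3: val = 4+3 = 7
n=4: val = 7+4 = 11
n=5: val = 11+5 = 16
n=6: val = 16+6 = 22

22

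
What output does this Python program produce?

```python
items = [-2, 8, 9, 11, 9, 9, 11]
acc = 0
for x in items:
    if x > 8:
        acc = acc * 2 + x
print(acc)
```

x=-2: not >8
x=8: not >8
x=9: >8, acc = 0*2+9 = 9
x=11: >8, acc = 9*2+11 = 29
x=9: >8, acc = 29*2+9 = 67
x=9: >8, acc = 67*2+9 = 143
x=11: >8, acc = 143*2+11 = 297

297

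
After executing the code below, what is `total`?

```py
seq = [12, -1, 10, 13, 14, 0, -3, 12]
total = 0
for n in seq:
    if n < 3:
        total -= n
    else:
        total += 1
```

n=12: not <3, total = 0+1 = 1
n=-1: <3, total = 1-(-1) = 2
n=10: not <3, total = 2+1 = 3
n=13: not <3, total = 3+1 = 4
n=14: not <3, total = 4+1 = 5
n=0: <3, total = 5-0 = 5
n=-3: <3, total = 5-(-3) = 8
n=12: not <3, total = 8+1 = 9

9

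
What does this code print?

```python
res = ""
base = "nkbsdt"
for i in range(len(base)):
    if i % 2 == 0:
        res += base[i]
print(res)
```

i=0: add 'n' → 'n'
i=1: skip
i=2: add 'b' → 'nb'
i=3: skip
i=4: add 'd' → 'nbd'
i=5: skip

nbd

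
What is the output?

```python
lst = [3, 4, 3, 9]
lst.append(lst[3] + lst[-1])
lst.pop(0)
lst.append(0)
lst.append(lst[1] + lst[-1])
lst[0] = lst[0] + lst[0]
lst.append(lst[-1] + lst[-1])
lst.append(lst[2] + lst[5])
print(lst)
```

append lst[3]+lst[-1] = 9+9 = 18 → [3, 4, 3, 9, 18]
pop(0) removes 3 → [4, 3, 9, 18]
append 0 → [4, 3, 9, 18, 0]
append lst[1]+lst[-1] = 3+0 = 3 → [4, 3, 9, 18, 0, 3]
lst[0] = lst[0]+lst[0] = 4+4 = 8 → [8, 3, 9, 18, 0, 3]
append lst[-1]+lst[-1] = 3+3 = 6 → [8, 3, 9, 18, 0, 3, 6]
append lst[2]+lst[5] = 9+3 = 12 → [8, 3, 9, 18, 0, 3, 6, 12]

[8, 3, 9, 18, 0, 3, 6, 12]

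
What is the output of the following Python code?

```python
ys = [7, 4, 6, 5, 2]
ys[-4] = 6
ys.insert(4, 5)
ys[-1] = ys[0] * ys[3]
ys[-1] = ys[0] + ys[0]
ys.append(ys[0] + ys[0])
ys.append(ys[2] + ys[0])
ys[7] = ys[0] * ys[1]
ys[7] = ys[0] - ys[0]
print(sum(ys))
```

ys[-4] = 6 → [7, 6, 6, 5, 2]
insert 5 at 4 → [7, 6, 6, 5, 5, 2]
ys[-1] = ys[0]*ys[3] = 7*5 = 35 → [7, 6, 6, 5, 5, 35]
ys[-1] = ys[0]+ys[0] = 7+7 = 14 → [7, 6, 6, 5, 5, 14]
append ys[0]+ys[0] = 7+7 = 14 → [7, 6, 6, 5, 5, 14, 14]
append ys[2]+ys[0] = 6+7 = 13 → [7, 6, 6, 5, 5, 14, 14, 13]
ys[7] = ys[0]*ys[1] = 7*6 = 42 → [7, 6, 6, 5, 5, 14, 14, 42]
ys[7] = ys[0]-ys[0] = 7-7 = 0 → [7, 6, 6, 5, 5, 14, 14, 0]
sum = 57

57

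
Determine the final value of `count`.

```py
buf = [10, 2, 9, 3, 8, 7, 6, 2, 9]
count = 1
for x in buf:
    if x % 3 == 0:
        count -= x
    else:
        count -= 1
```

x=10: not %3==0, count = 1-1 = 0
x=2: not %3==0, count = 0-1 = -1
x=9: %3==0, count = (-1)-9 = -10
x=3: %3==0, count = (-10)-3 = -13
x=8: not %3==0, count = (-13)-1 = -14
x=7: not %3==0, count = (-14)-1 = -15
x=6: %3==0, count = (-15)-6 = -21
x=2: not %3==0, count = (-21)-1 = -22
x=9: %3==0, count = (-22)-9 = -31

-31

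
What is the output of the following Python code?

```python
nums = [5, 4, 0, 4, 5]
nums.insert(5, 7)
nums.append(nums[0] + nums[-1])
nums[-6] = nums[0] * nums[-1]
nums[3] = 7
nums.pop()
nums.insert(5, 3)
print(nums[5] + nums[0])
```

8

insert 7 at 5 → [5, 4, 0, 4, 5, 7]
append nums[0]+nums[-1] = 5+7 = 12 → [5, 4, 0, 4, 5, 7, 12]
nums[-6] = nums[0]*nums[-1] = 5*12 = 60 → [5, 60, 0, 4, 5, 7, 12]
nums[3] = 7 → [5, 60, 0, 7, 5, 7, 12]
pop() removes 12 → [5, 60, 0, 7, 5, 7]
insert 3 at 5 → [5, 60, 0, 7, 5, 3, 7]
nums[5]+nums[0] = 3+5 = 8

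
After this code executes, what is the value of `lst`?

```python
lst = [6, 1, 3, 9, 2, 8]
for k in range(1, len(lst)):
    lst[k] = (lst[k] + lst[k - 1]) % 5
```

k=1: lst[1] = (1+6)%5 = 2 → [6, 2, 3, 9, 2, 8]
k=2: lst[2] = (3+2)%5 = 0 → [6, 2, 0, 9, 2, 8]
k=3: lst[3] = (9+0)%5 = 4 → [6, 2, 0, 4, 2, 8]
k=4: lst[4] = (2+4)%5 = 1 → [6, 2, 0, 4, 1, 8]
k=5: lst[5] = (8+1)%5 = 4 → [6, 2, 0, 4, 1, 4]

[6, 2, 0, 4, 1, 4]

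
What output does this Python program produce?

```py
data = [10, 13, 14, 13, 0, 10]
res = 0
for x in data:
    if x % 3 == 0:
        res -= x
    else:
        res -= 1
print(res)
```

-5

x=10: not %3==0, res = 0-1 = -1
x=13: not %3==0, res = (-1)-1 = -2
x=14: not %3==0, res = (-2)-1 = -3
x=13: not %3==0, res = (-3)-1 = -4
x=0: %3==0, res = (-4)-0 = -4
x=10: not %3==0, res = (-4)-1 = -5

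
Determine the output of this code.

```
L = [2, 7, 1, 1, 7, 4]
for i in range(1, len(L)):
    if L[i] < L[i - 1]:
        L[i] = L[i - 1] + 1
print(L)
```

[2, 7, 8, 9, 10, 11]

i=1: 7>=2, unchanged → [2, 7, 1, 1, 7, 4]
i=2: 1<7, L[2] = 7+1 = 8 → [2, 7, 8, 1, 7, 4]
i=3: 1<8, L[3] = 8+1 = 9 → [2, 7, 8, 9, 7, 4]
i=4: 7<9, L[4] = 9+1 = 10 → [2, 7, 8, 9, 10, 4]
i=5: 4<10, L[5] = 10+1 = 11 → [2, 7, 8, 9, 10, 11]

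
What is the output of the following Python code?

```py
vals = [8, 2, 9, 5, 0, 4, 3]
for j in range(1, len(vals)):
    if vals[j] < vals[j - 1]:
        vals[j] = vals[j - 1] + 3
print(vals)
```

j=1: 2<8, vals[1] = 8+3 = 11 → [8, 11, 9, 5, 0, 4, 3]
j=2: 9<11, vals[2] = 11+3 = 14 → [8, 11, 14, 5, 0, 4, 3]
j=3: 5<14, vals[3] = 14+3 = 17 → [8, 11, 14, 17, 0, 4, 3]
j=4: 0<17, vals[4] = 17+3 = 20 → [8, 11, 14, 17, 20, 4, 3]
j=5: 4<20, vals[5] = 20+3 = 23 → [8, 11, 14, 17, 20, 23, 3]
j=6: 3<23, vals[6] = 23+3 = 26 → [8, 11, 14, 17, 20, 23, 26]

[8, 11, 14, 17, 20, 23, 26]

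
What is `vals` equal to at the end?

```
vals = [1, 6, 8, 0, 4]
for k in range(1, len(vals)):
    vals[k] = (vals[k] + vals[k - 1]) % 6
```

[1, 1, 3, 3, 1]

k=1: vals[1] = (6+1)%6 = 1 → [1, 1, 8, 0, 4]
k=2: vals[2] = (8+1)%6 = 3 → [1, 1, 3, 0, 4]
k=3: vals[3] = (0+3)%6 = 3 → [1, 1, 3, 3, 4]
k=4: vals[4] = (4+3)%6 = 1 → [1, 1, 3, 3, 1]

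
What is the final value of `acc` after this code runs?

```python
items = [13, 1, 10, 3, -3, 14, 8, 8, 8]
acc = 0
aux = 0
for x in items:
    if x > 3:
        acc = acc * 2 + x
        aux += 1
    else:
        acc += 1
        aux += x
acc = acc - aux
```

801

x=13: >3, acc = 0*2+13 = 13; aux=1
x=1: not >3, acc = 13+1 = 14; aux=2
x=10: >3, acc = 14*2+10 = 38; aux=3
x=3: not >3, acc = 38+1 = 39; aux=6
x=-3: not >3, acc = 39+1 = 40; aux=3
x=14: >3, acc = 40*2+14 = 94; aux=4
x=8: >3, acc = 94*2+8 = 196; aux=5
x=8: >3, acc = 196*2+8 = 400; aux=6
x=8: >3, acc = 400*2+8 = 808; aux=7
acc-aux = 808-7 = 801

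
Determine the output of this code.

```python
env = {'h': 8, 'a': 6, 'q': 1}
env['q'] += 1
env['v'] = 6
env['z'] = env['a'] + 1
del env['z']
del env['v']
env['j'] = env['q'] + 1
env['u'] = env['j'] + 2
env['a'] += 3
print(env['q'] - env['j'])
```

env['q'] = 1+1 = 2 → {'h': 8, 'a': 6, 'q': 2}
env['v'] = 6 → {'h': 8, 'a': 6, 'q': 2, 'v': 6}
env['z'] = env['a']+1 = 7 → {'h': 8, 'a': 6, 'q': 2, 'v': 6, 'z': 7}
del 'z' → {'h': 8, 'a': 6, 'q': 2, 'v': 6}
del 'v' → {'h': 8, 'a': 6, 'q': 2}
env['j'] = env['q']+1 = 3 → {'h': 8, 'a': 6, 'q': 2, 'j': 3}
env['u'] = env['j']+2 = 5 → {'h': 8, 'a': 6, 'q': 2, 'j': 3, 'u': 5}
env['a'] = 6+3 = 9 → {'h': 8, 'a': 9, 'q': 2, 'j': 3, 'u': 5}
env['q']-env['j'] = 2-3 = -1

-1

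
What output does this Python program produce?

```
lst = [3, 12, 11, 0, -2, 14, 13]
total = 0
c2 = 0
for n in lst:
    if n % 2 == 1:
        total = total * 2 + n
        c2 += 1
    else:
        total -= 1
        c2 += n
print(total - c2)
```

10

n=3: odd, total = 0*2+3 = 3; c2=1
n=12: not odd, total = 3-1 = 2; c2=13
n=11: odd, total = 2*2+11 = 15; c2=14
n=0: not odd, total = 15-1 = 14; c2=14
n=-2: not odd, total = 14-1 = 13; c2=12
n=14: not odd, total = 13-1 = 12; c2=26
n=13: odd, total = 12*2+13 = 37; c2=27
total-c2 = 37-27 = 10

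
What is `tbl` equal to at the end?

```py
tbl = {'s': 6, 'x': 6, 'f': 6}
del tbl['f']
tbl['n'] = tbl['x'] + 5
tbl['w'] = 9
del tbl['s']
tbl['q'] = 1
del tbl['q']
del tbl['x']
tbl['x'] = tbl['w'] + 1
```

{'n': 11, 'w': 9, 'x': 10}

del 'f' → {'s': 6, 'x': 6}
tbl['n'] = tbl['x']+5 = 11 → {'s': 6, 'x': 6, 'n': 11}
tbl['w'] = 9 → {'s': 6, 'x': 6, 'n': 11, 'w': 9}
del 's' → {'x': 6, 'n': 11, 'w': 9}
tbl['q'] = 1 → {'x': 6, 'n': 11, 'w': 9, 'q': 1}
del 'q' → {'x': 6, 'n': 11, 'w': 9}
del 'x' → {'n': 11, 'w': 9}
tbl['x'] = tbl['w']+1 = 10 → {'n': 11, 'w': 9, 'x': 10}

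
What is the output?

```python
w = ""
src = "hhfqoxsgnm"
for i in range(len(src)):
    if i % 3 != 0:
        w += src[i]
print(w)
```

i=0: skip
i=1: add 'h' → 'h'
i=2: add 'f' → 'hf'
i=3: skip
i=4: add 'o' → 'hfo'
i=5: add 'x' → 'hfox'
i=6: skip
i=7: add 'g' → 'hfoxg'
i=8: add 'n' → 'hfoxgn'
i=9: skip

hfoxgn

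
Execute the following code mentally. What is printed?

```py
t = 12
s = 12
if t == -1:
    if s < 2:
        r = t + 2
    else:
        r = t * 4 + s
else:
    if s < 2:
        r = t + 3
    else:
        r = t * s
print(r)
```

t=12, s=12
t == -1 is False; s < 2 is False
→ r = t * s = 144

144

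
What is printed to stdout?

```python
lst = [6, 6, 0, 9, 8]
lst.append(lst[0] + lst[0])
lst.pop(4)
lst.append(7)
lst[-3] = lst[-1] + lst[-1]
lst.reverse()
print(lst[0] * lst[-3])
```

0

append lst[0]+lst[0] = 6+6 = 12 → [6, 6, 0, 9, 8, 12]
pop(4) removes 8 → [6, 6, 0, 9, 12]
append 7 → [6, 6, 0, 9, 12, 7]
lst[-3] = lst[-1]+lst[-1] = 7+7 = 14 → [6, 6, 0, 14, 12, 7]
reverse → [7, 12, 14, 0, 6, 6]
lst[0]*lst[-3] = 7*0 = 0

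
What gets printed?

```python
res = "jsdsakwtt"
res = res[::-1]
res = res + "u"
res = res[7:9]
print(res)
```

reverse → 'ttwkasdsj'
+ 'u' → 'ttwkasdsju'
slice [7:9] → 'sj'

sj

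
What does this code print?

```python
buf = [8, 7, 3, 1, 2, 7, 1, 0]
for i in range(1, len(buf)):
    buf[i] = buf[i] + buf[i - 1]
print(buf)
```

i=1: buf[1] = 7+8 = 15 → [8, 15, 3, 1, 2, 7, 1, 0]
i=2: buf[2] = 3+15 = 18 → [8, 15, 18, 1, 2, 7, 1, 0]
i=3: buf[3] = 1+18 = 19 → [8, 15, 18, 19, 2, 7, 1, 0]
i=4: buf[4] = 2+19 = 21 → [8, 15, 18, 19, 21, 7, 1, 0]
i=5: buf[5] = 7+21 = 28 → [8, 15, 18, 19, 21, 28, 1, 0]
i=6: buf[6] = 1+28 = 29 → [8, 15, 18, 19, 21, 28, 29, 0]
i=7: buf[7] = 0+29 = 29 → [8, 15, 18, 19, 21, 28, 29, 29]

[8, 15, 18, 19, 21, 28, 29, 29]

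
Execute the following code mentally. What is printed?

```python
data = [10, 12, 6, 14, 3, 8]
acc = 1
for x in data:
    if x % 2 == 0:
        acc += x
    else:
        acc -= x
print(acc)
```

x=10: even, acc = 1+10 = 11
x=12: even, acc = 11+12 = 23
x=6: even, acc = 23+6 = 29
x=14: even, acc = 29+14 = 43
x=3: not even, acc = 43-3 = 40
x=8: even, acc = 40+8 = 48

48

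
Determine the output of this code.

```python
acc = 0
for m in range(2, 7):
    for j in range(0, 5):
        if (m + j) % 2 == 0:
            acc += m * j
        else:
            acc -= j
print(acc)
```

80

m=2,j=0: even sum, acc = 0+0 = 0
m=2,j=1: odd sum, acc = 0-1 = -1
m=2,j=2: even sum, acc = (-1)+4 = 3
m=2,j=3: odd sum, acc = 3-3 = 0
m=2,j=4: even sum, acc = 0+8 = 8
m=3,j=0: odd sum, acc = 8-0 = 8
m=3,j=1: even sum, acc = 8+3 = 11
m=3,j=2: odd sum, acc = 11-2 = 9
m=3,j=3: even sum, acc = 9+9 = 18
m=3,j=4: odd sum, acc = 18-4 = 14
m=4,j=0: even sum, acc = 14+0 = 14
m=4,j=1: odd sum, acc = 14-1 = 13
m=4,j=2: even sum, acc = 13+8 = 21
m=4,j=3: odd sum, acc = 21-3 = 18
m=4,j=4: even sum, acc = 18+16 = 34
m=5,j=0: odd sum, acc = 34-0 = 34
m=5,j=1: even sum, acc = 34+5 = 39
m=5,j=2: odd sum, acc = 39-2 = 37
m=5,j=3: even sum, acc = 37+15 = 52
m=5,j=4: odd sum, acc = 52-4 = 48
m=6,j=0: even sum, acc = 48+0 = 48
m=6,j=1: odd sum, acc = 48-1 = 47
m=6,j=2: even sum, acc = 47+12 = 59
m=6,j=3: odd sum, acc = 59-3 = 56
m=6,j=4: even sum, acc = 56+24 = 80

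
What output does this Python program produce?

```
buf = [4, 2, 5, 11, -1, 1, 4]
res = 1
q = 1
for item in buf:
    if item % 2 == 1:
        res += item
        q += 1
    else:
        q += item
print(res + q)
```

item=4: not odd; q=5
item=2: not odd; q=7
item=5: odd, res = 1+5 = 6; q=8
item=11: odd, res = 6+11 = 17; q=9
item=-1: odd, res = 17+(-1) = 16; q=10
item=1: odd, res = 16+1 = 17; q=11
item=4: not odd; q=15
res+q = 17+15 = 32

32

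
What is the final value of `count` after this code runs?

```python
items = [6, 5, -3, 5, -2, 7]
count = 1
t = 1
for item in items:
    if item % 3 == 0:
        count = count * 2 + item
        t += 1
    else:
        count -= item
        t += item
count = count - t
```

-25

item=6: %3==0, count = 1*2+6 = 8; t=2
item=5: not %3==0, count = 8-5 = 3; t=7
item=-3: %3==0, count = 3*2+(-3) = 3; t=8
item=5: not %3==0, count = 3-5 = -2; t=13
item=-2: not %3==0, count = (-2)-(-2) = 0; t=11
item=7: not %3==0, count = 0-7 = -7; t=18
count-t = (-7)-18 = -25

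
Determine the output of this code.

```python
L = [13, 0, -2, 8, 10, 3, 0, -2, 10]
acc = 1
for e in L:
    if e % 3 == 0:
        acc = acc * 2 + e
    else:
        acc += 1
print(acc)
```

e=13: not %3==0, acc = 1+1 = 2
e=0: %3==0, acc = 2*2+0 = 4
e=-2: not %3==0, acc = 4+1 = 5
e=8: not %3==0, acc = 5+1 = 6
e=10: not %3==0, acc = 6+1 = 7
e=3: %3==0, acc = 7*2+3 = 17
e=0: %3==0, acc = 17*2+0 = 34
e=-2: not %3==0, acc = 34+1 = 35
e=10: not %3==0, acc = 35+1 = 36

36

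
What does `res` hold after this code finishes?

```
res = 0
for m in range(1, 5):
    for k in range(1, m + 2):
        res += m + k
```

m=1,k=1: res = 0+2 = 2
m=1,k=2: res = 2+3 = 5
m=2,k=1: res = 5+3 = 8
m=2,k=2: res = 8+4 = 12
m=2,k=3: res = 12+5 = 17
m=3,k=1: res = 17+4 = 21
m=3,k=2: res = 21+5 = 26
m=3,k=3: res = 26+6 = 32
m=3,k=4: res = 32+7 = 39
m=4,k=1: res = 39+5 = 44
m=4,k=2: res = 44+6 = 50
m=4,k=3: res = 50+7 = 57
m=4,k=4: res = 57+8 = 65
m=4,k=5: res = 65+9 = 74

74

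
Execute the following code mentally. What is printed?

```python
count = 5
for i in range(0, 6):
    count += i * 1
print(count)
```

20

i=0: count = 5+0*1 = 5
i=1: count = 5+1*1 = 6
i=2: count = 6+2*1 = 8
i=3: count = 8+3*1 = 11
i=4: count = 11+4*1 = 15
i=5: count = 15+5*1 = 20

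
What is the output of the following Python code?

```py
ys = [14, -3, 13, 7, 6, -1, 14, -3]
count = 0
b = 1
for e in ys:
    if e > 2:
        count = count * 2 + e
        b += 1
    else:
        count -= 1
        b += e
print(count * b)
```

e=14: >2, count = 0*2+14 = 14; b=2
e=-3: not >2, count = 14-1 = 13; b=-1
e=13: >2, count = 13*2+13 = 39; b=0
e=7: >2, count = 39*2+7 = 85; b=1
e=6: >2, count = 85*2+6 = 176; b=2
e=-1: not >2, count = 176-1 = 175; b=1
e=14: >2, count = 175*2+14 = 364; b=2
e=-3: not >2, count = 364-1 = 363; b=-1
count*b = 363*(-1) = -363

-363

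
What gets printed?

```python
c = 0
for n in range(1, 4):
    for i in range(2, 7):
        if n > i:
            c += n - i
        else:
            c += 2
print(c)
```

n=1,i=2: not 1>2, c = 0+2 = 2
n=1,i=3: not 1>3, c = 2+2 = 4
n=1,i=4: not 1>4, c = 4+2 = 6
n=1,i=5: not 1>5, c = 6+2 = 8
n=1,i=6: not 1>6, c = 8+2 = 10
n=2,i=2: not 2>2, c = 10+2 = 12
n=2,i=3: not 2>3, c = 12+2 = 14
n=2,i=4: not 2>4, c = 14+2 = 16
n=2,i=5: not 2>5, c = 16+2 = 18
n=2,i=6: not 2>6, c = 18+2 = 20
n=3,i=2: 3>2, c = 20+1 = 21
n=3,i=3: not 3>3, c = 21+2 = 23
n=3,i=4: not 3>4, c = 23+2 = 25
n=3,i=5: not 3>5, c = 25+2 = 27
n=3,i=6: not 3>6, c = 27+2 = 29

29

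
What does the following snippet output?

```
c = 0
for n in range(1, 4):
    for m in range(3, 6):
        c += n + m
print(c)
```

54

n=1,m=3: c = 0+4 = 4
n=1,m=4: c = 4+5 = 9
n=1,m=5: c = 9+6 = 15
n=2,m=3: c = 15+5 = 20
n=2,m=4: c = 20+6 = 26
n=2,m=5: c = 26+7 = 33
n=3,m=3: c = 33+6 = 39
n=3,m=4: c = 39+7 = 46
n=3,m=5: c = 46+8 = 54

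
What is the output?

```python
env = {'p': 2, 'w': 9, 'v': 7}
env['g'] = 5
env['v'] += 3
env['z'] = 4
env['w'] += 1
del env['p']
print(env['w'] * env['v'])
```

100

env['g'] = 5 → {'p': 2, 'w': 9, 'v': 7, 'g': 5}
env['v'] = 7+3 = 10 → {'p': 2, 'w': 9, 'v': 10, 'g': 5}
env['z'] = 4 → {'p': 2, 'w': 9, 'v': 10, 'g': 5, 'z': 4}
env['w'] = 9+1 = 10 → {'p': 2, 'w': 10, 'v': 10, 'g': 5, 'z': 4}
del 'p' → {'w': 10, 'v': 10, 'g': 5, 'z': 4}
env['w']*env['v'] = 10*10 = 100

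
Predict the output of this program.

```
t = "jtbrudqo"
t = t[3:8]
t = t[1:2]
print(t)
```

slice [3:8] → 'rudqo'
slice [1:2] → 'u'

u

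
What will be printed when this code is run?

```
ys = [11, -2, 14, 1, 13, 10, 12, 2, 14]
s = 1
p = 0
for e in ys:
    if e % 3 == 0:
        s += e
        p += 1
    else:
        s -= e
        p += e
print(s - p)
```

e=11: not %3==0, s = 1-11 = -10; p=11
e=-2: not %3==0, s = (-10)-(-2) = -8; p=9
e=14: not %3==0, s = (-8)-14 = -22; p=23
e=1: not %3==0, s = (-22)-1 = -23; p=24
e=13: not %3==0, s = (-23)-13 = -36; p=37
e=10: not %3==0, s = (-36)-10 = -46; p=47
e=12: %3==0, s = (-46)+12 = -34; p=48
e=2: not %3==0, s = (-34)-2 = -36; p=50
e=14: not %3==0, s = (-36)-14 = -50; p=64
s-p = (-50)-64 = -114

-114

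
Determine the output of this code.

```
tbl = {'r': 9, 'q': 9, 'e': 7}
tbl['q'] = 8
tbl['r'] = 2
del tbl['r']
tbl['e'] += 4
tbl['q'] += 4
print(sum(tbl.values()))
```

23

tbl['q'] = 8 → {'r': 9, 'q': 8, 'e': 7}
tbl['r'] = 2 → {'r': 2, 'q': 8, 'e': 7}
del 'r' → {'q': 8, 'e': 7}
tbl['e'] = 7+4 = 11 → {'q': 8, 'e': 11}
tbl['q'] = 8+4 = 12 → {'q': 12, 'e': 11}
sum of values = 23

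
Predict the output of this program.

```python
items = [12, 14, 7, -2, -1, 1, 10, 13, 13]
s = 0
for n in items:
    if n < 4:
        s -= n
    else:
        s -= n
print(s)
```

n=12: not <4, s = 0-12 = -12
n=14: not <4, s = (-12)-14 = -26
n=7: not <4, s = (-26)-7 = -33
n=-2: <4, s = (-33)-(-2) = -31
n=-1: <4, s = (-31)-(-1) = -30
n=1: <4, s = (-30)-1 = -31
n=10: not <4, s = (-31)-10 = -41
n=13: not <4, s = (-41)-13 = -54
n=13: not <4, s = (-54)-13 = -67

-67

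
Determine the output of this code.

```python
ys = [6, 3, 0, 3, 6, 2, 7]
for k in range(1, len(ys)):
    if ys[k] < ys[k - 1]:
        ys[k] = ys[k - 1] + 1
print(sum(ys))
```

k=1: 3<6, ys[1] = 6+1 = 7 → [6, 7, 0, 3, 6, 2, 7]
k=2: 0<7, ys[2] = 7+1 = 8 → [6, 7, 8, 3, 6, 2, 7]
k=3: 3<8, ys[3] = 8+1 = 9 → [6, 7, 8, 9, 6, 2, 7]
k=4: 6<9, ys[4] = 9+1 = 10 → [6, 7, 8, 9, 10, 2, 7]
k=5: 2<10, ys[5] = 10+1 = 11 → [6, 7, 8, 9, 10, 11, 7]
k=6: 7<11, ys[6] = 11+1 = 12 → [6, 7, 8, 9, 10, 11, 12]
sum = 63

63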